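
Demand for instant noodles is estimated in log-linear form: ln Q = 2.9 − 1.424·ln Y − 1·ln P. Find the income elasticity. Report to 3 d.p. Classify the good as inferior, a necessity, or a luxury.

-1.424 (inferior good)

In a log-linear demand, the coefficient on ln Y is the income elasticity.
So η = -1.424.
η < 0 ⇒ inferior good.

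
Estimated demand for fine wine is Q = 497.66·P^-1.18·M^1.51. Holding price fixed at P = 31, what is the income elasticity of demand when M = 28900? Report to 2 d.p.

For a multiplicative demand Q = A·P^α·M^β, the income elasticity is β everywhere.
Here β = 1.51, so η = 1.51.

1.51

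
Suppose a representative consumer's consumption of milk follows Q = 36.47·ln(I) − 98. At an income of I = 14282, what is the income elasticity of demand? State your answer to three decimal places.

0.145

At I = 14282: Q = 250.900.
dQ/dI = 36.47/I = 0.00255356 at this income.
η = (dQ/dI)·(I/Q) = 0.00255356 × (14282/250.900) = 0.145.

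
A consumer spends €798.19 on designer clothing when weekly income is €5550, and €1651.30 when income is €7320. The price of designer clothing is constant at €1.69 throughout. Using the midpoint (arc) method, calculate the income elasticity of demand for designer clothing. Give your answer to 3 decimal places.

2.532

With a constant price, Q₁ = 798.19/1.69 = 472.302 and Q₂ = 1651.30/1.69 = 977.101 (equivalently, work directly with expenditure since P cancels).
Midpoint %ΔQ = (1651.30 − 798.19)/1224.74 = 0.69656; midpoint %ΔI = (7320 − 5550)/6435 = 0.27506.
η = 0.69656 / 0.27506 = 2.532.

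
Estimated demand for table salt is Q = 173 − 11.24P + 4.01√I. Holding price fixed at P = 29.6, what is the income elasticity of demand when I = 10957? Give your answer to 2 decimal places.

0.81

At P = 29.6, I = 10957: Q = 260.046.
Holding P constant, ∂Q/∂I = 4.01/(2√I) = 0.0191544.
η_I = (∂Q/∂I)·(I/Q) = 0.0191544 × (10957/260.046) = 0.81.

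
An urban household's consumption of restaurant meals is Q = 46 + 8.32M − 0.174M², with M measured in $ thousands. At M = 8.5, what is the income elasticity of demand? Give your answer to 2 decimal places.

At M = 8.5: Q = 104.1485.
dQ/dM = 8.32 − 0.348M = 5.36200.
η = (dQ/dM)·(M/Q) = 5.36200 × (8.5/104.1485) = 0.44.

0.44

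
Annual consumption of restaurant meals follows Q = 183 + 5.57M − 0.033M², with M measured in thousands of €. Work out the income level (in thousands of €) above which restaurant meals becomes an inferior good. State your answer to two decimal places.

dQ/dM = 5.57 − 0.066M.
The good is inferior where dQ/dM < 0. Setting dQ/dM = 0 gives M = 5.57 / 0.066 = 84.39.

84.39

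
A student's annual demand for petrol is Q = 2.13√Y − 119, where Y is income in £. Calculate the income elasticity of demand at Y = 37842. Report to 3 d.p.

At Y = 37842: Q = 295.349.
dQ/dY = 2.13/(2√Y) = 0.00547473 at this income.
η = (dQ/dY)·(Y/Q) = 0.00547473 × (37842/295.349) = 0.701.

0.701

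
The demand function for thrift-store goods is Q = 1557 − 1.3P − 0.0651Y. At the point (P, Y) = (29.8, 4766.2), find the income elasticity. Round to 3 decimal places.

-0.257

At P = 29.8, Y = 4766.2: Q = 1207.980.
Holding P constant, ∂Q/∂Y = −0.0651.
η_Y = (∂Q/∂Y)·(Y/Q) = -0.0651 × (4766.2/1207.980) = -0.257.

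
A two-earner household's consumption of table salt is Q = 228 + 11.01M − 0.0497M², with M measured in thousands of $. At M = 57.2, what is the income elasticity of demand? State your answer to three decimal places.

At M = 57.2: Q = 695.1616.
dQ/dM = 11.01 − 0.0994M = 5.32432.
η = (dQ/dM)·(M/Q) = 5.32432 × (57.2/695.1616) = 0.438.

0.438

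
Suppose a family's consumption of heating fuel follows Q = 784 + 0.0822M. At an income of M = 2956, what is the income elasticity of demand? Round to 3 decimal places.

At M = 2956: Q = 1026.983.
dQ/dM = 0.0822.
η = (dQ/dM)·(M/Q) = 0.0822 × (2956/1026.983) = 0.237.

0.237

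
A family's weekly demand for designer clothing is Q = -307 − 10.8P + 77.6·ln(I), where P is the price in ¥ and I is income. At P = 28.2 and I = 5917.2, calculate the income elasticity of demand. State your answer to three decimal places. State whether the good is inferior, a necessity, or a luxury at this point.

1.243 (luxury)

At P = 28.2, I = 5917.2: Q = 62.444.
Holding P constant, ∂Q/∂I = 77.6/I = 0.0131143.
η_I = (∂Q/∂I)·(I/Q) = 0.0131143 × (5917.2/62.444) = 1.243.
Since η > 1, this is a luxury.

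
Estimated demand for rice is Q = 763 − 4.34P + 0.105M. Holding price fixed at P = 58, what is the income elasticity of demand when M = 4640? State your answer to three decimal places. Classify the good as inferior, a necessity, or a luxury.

At P = 58, M = 4640: Q = 998.480.
Holding P constant, ∂Q/∂M = 0.105.
η_M = (∂Q/∂M)·(M/Q) = 0.105 × (4640/998.480) = 0.488.
Since 0 < η < 1, this is a necessity.

0.488 (necessity)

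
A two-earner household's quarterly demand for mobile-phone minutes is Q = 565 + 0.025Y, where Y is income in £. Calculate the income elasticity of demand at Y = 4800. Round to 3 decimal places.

At Y = 4800: Q = 685.000.
dQ/dY = 0.025.
η = (dQ/dY)·(Y/Q) = 0.025 × (4800/685.000) = 0.175.

0.175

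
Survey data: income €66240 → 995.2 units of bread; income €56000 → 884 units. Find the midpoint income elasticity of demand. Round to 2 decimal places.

0.71

ΔQ = 884 − 995.2 = -111.2; midpoint Q̄ = (995.2 + 884)/2 = 939.6.
ΔI = 56000 − 66240 = -10240; midpoint Ī = (66240 + 56000)/2 = 61120.
η = (ΔQ/Q̄) ÷ (ΔI/Ī) = (-111.2/939.6) ÷ (-10240/61120) = 0.71.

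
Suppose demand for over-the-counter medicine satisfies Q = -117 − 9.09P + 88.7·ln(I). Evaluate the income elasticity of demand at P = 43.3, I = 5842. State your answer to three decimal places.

At P = 43.3, I = 5842: Q = 258.683.
Holding P constant, ∂Q/∂I = 88.7/I = 0.0151832.
η_I = (∂Q/∂I)·(I/Q) = 0.0151832 × (5842/258.683) = 0.343.

0.343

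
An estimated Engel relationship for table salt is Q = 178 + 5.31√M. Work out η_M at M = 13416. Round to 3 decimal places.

At M = 13416: Q = 793.044.
dQ/dM = 5.31/(2√M) = 0.022922 at this income.
η = (dQ/dM)·(M/Q) = 0.022922 × (13416/793.044) = 0.388.

0.388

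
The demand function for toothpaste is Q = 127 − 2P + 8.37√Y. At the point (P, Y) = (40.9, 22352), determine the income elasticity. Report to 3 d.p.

0.483

At P = 40.9, Y = 22352: Q = 1296.564.
Holding P constant, ∂Q/∂Y = 8.37/(2√Y) = 0.0279922.
η_Y = (∂Q/∂Y)·(Y/Q) = 0.0279922 × (22352/1296.564) = 0.483.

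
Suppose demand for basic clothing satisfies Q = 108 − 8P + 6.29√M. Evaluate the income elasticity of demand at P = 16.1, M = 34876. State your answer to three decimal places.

At P = 16.1, M = 34876: Q = 1153.865.
Holding P constant, ∂Q/∂M = 6.29/(2√M) = 0.0168406.
η_M = (∂Q/∂M)·(M/Q) = 0.0168406 × (34876/1153.865) = 0.509.

0.509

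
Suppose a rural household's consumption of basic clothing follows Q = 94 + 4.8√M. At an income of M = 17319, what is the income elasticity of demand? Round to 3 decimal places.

At M = 17319: Q = 725.688.
dQ/dM = 4.8/(2√M) = 0.0182369 at this income.
η = (dQ/dM)·(M/Q) = 0.0182369 × (17319/725.688) = 0.435.

0.435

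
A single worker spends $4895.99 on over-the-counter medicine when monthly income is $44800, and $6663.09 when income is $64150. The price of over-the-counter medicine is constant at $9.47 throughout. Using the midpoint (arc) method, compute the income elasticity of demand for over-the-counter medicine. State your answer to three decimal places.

0.861

With a constant price, Q₁ = 4895.99/9.47 = 517.000 and Q₂ = 6663.09/9.47 = 703.600 (equivalently, work directly with expenditure since P cancels).
Midpoint %ΔQ = (6663.09 − 4895.99)/5779.54 = 0.30575; midpoint %ΔI = (64150 − 44800)/54475 = 0.35521.
η = 0.30575 / 0.35521 = 0.861.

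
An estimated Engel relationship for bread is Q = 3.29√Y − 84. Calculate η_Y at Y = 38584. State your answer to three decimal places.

0.575

At Y = 38584: Q = 562.248.
dQ/dY = 3.29/(2√Y) = 0.00837457 at this income.
η = (dQ/dY)·(Y/Q) = 0.00837457 × (38584/562.248) = 0.575.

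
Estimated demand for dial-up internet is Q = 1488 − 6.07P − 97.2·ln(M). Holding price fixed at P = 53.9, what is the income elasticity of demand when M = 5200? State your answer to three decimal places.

At P = 53.9, M = 5200: Q = 329.144.
Holding P constant, ∂Q/∂M = -97.2/M = -0.0186923.
η_M = (∂Q/∂M)·(M/Q) = -0.0186923 × (5200/329.144) = -0.295.

-0.295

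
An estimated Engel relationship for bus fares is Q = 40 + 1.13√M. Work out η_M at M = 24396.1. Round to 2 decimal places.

0.41

At M = 24396.1: Q = 216.498.
dQ/dM = 1.13/(2√M) = 0.00361733 at this income.
η = (dQ/dM)·(M/Q) = 0.00361733 × (24396.1/216.498) = 0.41.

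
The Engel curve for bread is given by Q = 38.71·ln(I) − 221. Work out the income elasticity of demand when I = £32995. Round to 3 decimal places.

0.213

At I = 32995: Q = 181.743.
dQ/dI = 38.71/I = 0.00117321 at this income.
η = (dQ/dI)·(I/Q) = 0.00117321 × (32995/181.743) = 0.213.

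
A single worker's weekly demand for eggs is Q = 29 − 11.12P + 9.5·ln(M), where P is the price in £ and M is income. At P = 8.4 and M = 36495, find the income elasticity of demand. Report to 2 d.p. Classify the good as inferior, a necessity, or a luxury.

At P = 8.4, M = 36495: Q = 35.389.
Holding P constant, ∂Q/∂M = 9.5/M = 0.00026031.
η_M = (∂Q/∂M)·(M/Q) = 0.00026031 × (36495/35.389) = 0.27.
Since 0 < η < 1, this is a necessity.

0.27 (necessity)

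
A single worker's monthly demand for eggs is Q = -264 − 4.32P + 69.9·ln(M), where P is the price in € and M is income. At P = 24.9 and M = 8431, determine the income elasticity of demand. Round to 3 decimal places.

At P = 24.9, M = 8431: Q = 260.305.
Holding P constant, ∂Q/∂M = 69.9/M = 0.00829083.
η_M = (∂Q/∂M)·(M/Q) = 0.00829083 × (8431/260.305) = 0.269.

0.269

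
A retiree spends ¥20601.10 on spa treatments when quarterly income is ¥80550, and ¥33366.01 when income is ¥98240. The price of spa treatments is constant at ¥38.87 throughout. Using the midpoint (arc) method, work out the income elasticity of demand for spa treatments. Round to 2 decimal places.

With a constant price, Q₁ = 20601.10/38.87 = 530.000 and Q₂ = 33366.01/38.87 = 858.400 (equivalently, work directly with expenditure since P cancels).
Midpoint %ΔQ = (33366.01 − 20601.10)/26983.56 = 0.47306; midpoint %ΔI = (98240 − 80550)/89395 = 0.19789.
η = 0.47306 / 0.19789 = 2.39.

2.39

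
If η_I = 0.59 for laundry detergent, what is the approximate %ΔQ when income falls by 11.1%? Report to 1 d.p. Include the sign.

%ΔQ ≈ η × %ΔI = 0.59 × (-11.1%) = -6.5%.

-6.5%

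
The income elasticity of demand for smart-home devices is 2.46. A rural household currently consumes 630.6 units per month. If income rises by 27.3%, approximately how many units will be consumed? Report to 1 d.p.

%ΔQ ≈ η × %ΔI = 2.46 × 27.3% = 67.158%.
New Q ≈ 630.6 × (1 + 0.67158) = 1054.1.

1054.1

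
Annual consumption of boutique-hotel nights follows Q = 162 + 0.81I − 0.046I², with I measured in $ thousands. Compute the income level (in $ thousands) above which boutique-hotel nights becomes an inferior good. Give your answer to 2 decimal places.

8.80

dQ/dI = 0.81 − 0.092I.
The good is inferior where dQ/dI < 0. Setting dQ/dI = 0 gives I = 0.81 / 0.092 = 8.80.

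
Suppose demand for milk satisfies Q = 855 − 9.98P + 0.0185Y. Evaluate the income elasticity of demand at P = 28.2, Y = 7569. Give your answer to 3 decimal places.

At P = 28.2, Y = 7569: Q = 713.591.
Holding P constant, ∂Q/∂Y = 0.0185.
η_Y = (∂Q/∂Y)·(Y/Q) = 0.0185 × (7569/713.591) = 0.196.

0.196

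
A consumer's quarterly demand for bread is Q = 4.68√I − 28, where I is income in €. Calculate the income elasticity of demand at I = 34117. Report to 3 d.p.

At I = 34117: Q = 836.433.
dQ/dI = 4.68/(2√I) = 0.0126687 at this income.
η = (dQ/dI)·(I/Q) = 0.0126687 × (34117/836.433) = 0.517.

0.517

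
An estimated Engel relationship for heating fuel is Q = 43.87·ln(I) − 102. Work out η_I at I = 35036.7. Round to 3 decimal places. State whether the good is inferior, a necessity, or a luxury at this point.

At I = 35036.7: Q = 357.062.
dQ/dI = 43.87/I = 0.00125212 at this income.
η = (dQ/dI)·(I/Q) = 0.00125212 × (35036.7/357.062) = 0.123.
Since 0 < η < 1, the good is a necessity.

0.123 (necessity)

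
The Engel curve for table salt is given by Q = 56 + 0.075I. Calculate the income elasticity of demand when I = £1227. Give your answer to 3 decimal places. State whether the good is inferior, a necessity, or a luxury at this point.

0.622 (necessity)

At I = 1227: Q = 148.025.
dQ/dI = 0.075.
η = (dQ/dI)·(I/Q) = 0.075 × (1227/148.025) = 0.622.
Since 0 < η < 1, the good is a necessity.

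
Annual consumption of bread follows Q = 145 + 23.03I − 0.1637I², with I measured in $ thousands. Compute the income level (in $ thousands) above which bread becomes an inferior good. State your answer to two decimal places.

70.34

dQ/dI = 23.03 − 0.3274I.
The good is inferior where dQ/dI < 0. Setting dQ/dI = 0 gives I = 23.03 / 0.3274 = 70.34.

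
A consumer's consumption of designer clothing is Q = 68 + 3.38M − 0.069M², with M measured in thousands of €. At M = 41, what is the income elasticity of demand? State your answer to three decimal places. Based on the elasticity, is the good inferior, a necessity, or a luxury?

-1.031 (inferior good)

At M = 41: Q = 90.5910.
dQ/dM = 3.38 − 0.138M = -2.27800.
η = (dQ/dM)·(M/Q) = -2.27800 × (41/90.5910) = -1.031.
η < 0 ⇒ inferior good.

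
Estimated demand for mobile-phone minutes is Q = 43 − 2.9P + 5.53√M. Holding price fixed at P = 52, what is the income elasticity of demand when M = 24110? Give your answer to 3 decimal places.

0.572

At P = 52, M = 24110: Q = 750.865.
Holding P constant, ∂Q/∂M = 5.53/(2√M) = 0.0178072.
η_M = (∂Q/∂M)·(M/Q) = 0.0178072 × (24110/750.865) = 0.572.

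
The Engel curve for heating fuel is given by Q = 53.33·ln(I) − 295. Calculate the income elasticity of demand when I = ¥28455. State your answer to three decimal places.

At I = 28455: Q = 251.957.
dQ/dI = 53.33/I = 0.00187419 at this income.
η = (dQ/dI)·(I/Q) = 0.00187419 × (28455/251.957) = 0.212.

0.212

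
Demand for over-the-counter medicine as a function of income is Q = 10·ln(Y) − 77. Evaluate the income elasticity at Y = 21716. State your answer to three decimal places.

At Y = 21716: Q = 22.858.
dQ/dY = 10/Y = 0.00046049 at this income.
η = (dQ/dY)·(Y/Q) = 0.00046049 × (21716/22.858) = 0.437.

0.437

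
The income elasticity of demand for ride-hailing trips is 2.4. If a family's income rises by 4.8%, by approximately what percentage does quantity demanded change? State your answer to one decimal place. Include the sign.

%ΔQ ≈ η × %ΔI = 2.4 × 4.8% = 11.5%.

11.5%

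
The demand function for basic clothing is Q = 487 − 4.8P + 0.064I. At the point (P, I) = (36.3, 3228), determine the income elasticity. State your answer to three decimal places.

At P = 36.3, I = 3228: Q = 519.352.
Holding P constant, ∂Q/∂I = 0.064.
η_I = (∂Q/∂I)·(I/Q) = 0.064 × (3228/519.352) = 0.398.

0.398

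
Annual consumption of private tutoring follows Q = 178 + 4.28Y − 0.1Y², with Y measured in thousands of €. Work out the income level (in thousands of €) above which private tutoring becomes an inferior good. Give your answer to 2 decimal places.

dQ/dY = 4.28 − 0.2Y.
The good is inferior where dQ/dY < 0. Setting dQ/dY = 0 gives Y = 4.28 / 0.2 = 21.40.

21.40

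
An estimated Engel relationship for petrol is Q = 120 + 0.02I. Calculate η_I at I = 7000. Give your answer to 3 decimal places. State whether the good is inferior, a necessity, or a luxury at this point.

At I = 7000: Q = 260.000.
dQ/dI = 0.02.
η = (dQ/dI)·(I/Q) = 0.02 × (7000/260.000) = 0.538.
Since 0 < η < 1, the good is a necessity.

0.538 (necessity)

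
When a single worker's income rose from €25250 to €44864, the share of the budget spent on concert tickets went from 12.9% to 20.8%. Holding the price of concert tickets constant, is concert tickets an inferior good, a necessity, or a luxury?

The budget share rises as income rises, so η > 1.

luxury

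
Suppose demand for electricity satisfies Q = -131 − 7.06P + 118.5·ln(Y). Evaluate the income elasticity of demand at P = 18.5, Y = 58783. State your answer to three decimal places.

0.114

At P = 18.5, Y = 58783: Q = 1039.711.
Holding P constant, ∂Q/∂Y = 118.5/Y = 0.00201589.
η_Y = (∂Q/∂Y)·(Y/Q) = 0.00201589 × (58783/1039.711) = 0.114.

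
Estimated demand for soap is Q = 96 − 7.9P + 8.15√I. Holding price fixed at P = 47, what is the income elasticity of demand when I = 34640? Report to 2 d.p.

At P = 47, I = 34640: Q = 1241.564.
Holding P constant, ∂Q/∂I = 8.15/(2√I) = 0.0218947.
η_I = (∂Q/∂I)·(I/Q) = 0.0218947 × (34640/1241.564) = 0.61.

0.61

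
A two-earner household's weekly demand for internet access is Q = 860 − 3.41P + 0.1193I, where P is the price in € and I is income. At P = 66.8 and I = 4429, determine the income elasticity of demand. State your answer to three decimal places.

At P = 66.8, I = 4429: Q = 1160.592.
Holding P constant, ∂Q/∂I = 0.1193.
η_I = (∂Q/∂I)·(I/Q) = 0.1193 × (4429/1160.592) = 0.455.

0.455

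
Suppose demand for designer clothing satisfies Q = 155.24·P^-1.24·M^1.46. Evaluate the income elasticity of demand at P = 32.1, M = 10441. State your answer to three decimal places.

For a multiplicative demand Q = A·P^α·M^β, the income elasticity is β everywhere.
Here β = 1.46, so η = 1.460.

1.460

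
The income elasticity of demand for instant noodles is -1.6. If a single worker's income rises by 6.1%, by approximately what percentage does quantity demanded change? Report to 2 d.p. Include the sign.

%ΔQ ≈ η × %ΔI = -1.6 × 6.1% = -9.76%.

-9.76%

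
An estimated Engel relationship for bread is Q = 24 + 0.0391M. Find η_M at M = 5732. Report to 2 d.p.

At M = 5732: Q = 248.121.
dQ/dM = 0.0391.
η = (dQ/dM)·(M/Q) = 0.0391 × (5732/248.121) = 0.90.

0.90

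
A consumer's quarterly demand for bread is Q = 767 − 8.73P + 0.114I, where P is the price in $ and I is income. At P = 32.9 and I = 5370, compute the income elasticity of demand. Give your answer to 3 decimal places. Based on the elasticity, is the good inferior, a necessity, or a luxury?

0.561 (necessity)

At P = 32.9, I = 5370: Q = 1091.963.
Holding P constant, ∂Q/∂I = 0.114.
η_I = (∂Q/∂I)·(I/Q) = 0.114 × (5370/1091.963) = 0.561.
Since 0 < η < 1, this is a necessity.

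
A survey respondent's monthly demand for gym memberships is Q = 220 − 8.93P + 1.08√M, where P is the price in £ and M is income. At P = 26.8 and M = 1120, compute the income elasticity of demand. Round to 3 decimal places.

1.074

At P = 26.8, M = 1120: Q = 16.820.
Holding P constant, ∂Q/∂M = 1.08/(2√M) = 0.0161356.
η_M = (∂Q/∂M)·(M/Q) = 0.0161356 × (1120/16.820) = 1.074.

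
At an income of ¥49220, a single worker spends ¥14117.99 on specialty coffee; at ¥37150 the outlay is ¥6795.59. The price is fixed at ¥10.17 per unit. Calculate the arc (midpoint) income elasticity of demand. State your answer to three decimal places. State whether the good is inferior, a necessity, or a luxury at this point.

2.505 (luxury)

With a constant price, Q₁ = 14117.99/10.17 = 1388.200 and Q₂ = 6795.59/10.17 = 668.200 (equivalently, work directly with expenditure since P cancels).
Midpoint %ΔQ = (6795.59 − 14117.99)/10456.79 = -0.70025; midpoint %ΔI = (37150 − 49220)/43185 = -0.27950.
η = -0.70025 / -0.27950 = 2.505.
η > 1 ⇒ luxury.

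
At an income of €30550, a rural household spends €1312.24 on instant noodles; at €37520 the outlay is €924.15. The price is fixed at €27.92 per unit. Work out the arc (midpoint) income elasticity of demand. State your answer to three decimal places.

-1.695

With a constant price, Q₁ = 1312.24/27.92 = 47.000 and Q₂ = 924.15/27.92 = 33.100 (equivalently, work directly with expenditure since P cancels).
Midpoint %ΔQ = (924.15 − 1312.24)/1118.20 = -0.34707; midpoint %ΔI = (37520 − 30550)/34035 = 0.20479.
η = -0.34707 / 0.20479 = -1.695.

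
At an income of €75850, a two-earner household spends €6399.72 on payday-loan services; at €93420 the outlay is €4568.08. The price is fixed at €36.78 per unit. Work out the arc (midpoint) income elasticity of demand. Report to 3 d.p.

With a constant price, Q₁ = 6399.72/36.78 = 174.000 and Q₂ = 4568.08/36.78 = 124.200 (equivalently, work directly with expenditure since P cancels).
Midpoint %ΔQ = (4568.08 − 6399.72)/5483.90 = -0.33400; midpoint %ΔI = (93420 − 75850)/84635 = 0.20760.
η = -0.33400 / 0.20760 = -1.609.

-1.609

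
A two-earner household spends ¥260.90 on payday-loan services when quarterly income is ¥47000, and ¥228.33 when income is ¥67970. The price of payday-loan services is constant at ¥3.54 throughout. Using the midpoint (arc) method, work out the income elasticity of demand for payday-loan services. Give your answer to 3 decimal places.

With a constant price, Q₁ = 260.90/3.54 = 73.701 and Q₂ = 228.33/3.54 = 64.500 (equivalently, work directly with expenditure since P cancels).
Midpoint %ΔQ = (228.33 − 260.90)/244.62 = -0.13315; midpoint %ΔI = (67970 − 47000)/57485 = 0.36479.
η = -0.13315 / 0.36479 = -0.365.

-0.365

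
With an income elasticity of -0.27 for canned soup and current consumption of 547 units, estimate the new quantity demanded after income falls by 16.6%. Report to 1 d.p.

571.5

%ΔQ ≈ η × %ΔI = -0.27 × (-16.6%) = 4.482%.
New Q ≈ 547 × (1 + 0.04482) = 571.5.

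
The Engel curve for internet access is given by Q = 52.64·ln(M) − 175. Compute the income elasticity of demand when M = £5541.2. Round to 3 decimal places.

0.189

At M = 5541.2: Q = 278.755.
dQ/dM = 52.64/M = 0.00949975 at this income.
η = (dQ/dM)·(M/Q) = 0.00949975 × (5541.2/278.755) = 0.189.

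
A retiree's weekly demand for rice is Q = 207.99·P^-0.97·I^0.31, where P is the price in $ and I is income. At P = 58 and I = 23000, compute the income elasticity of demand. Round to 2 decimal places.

0.31

For a multiplicative demand Q = A·P^α·I^β, the income elasticity is β everywhere.
Here β = 0.31, so η = 0.31.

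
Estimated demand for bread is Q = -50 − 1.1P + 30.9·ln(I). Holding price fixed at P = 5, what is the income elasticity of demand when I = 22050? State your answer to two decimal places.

0.12

At P = 5, I = 22050: Q = 253.533.
Holding P constant, ∂Q/∂I = 30.9/I = 0.00140136.
η_I = (∂Q/∂I)·(I/Q) = 0.00140136 × (22050/253.533) = 0.12.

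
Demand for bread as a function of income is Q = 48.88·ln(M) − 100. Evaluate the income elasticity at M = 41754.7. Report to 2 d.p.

0.12

At M = 41754.7: Q = 420.062.
dQ/dM = 48.88/M = 0.00117065 at this income.
η = (dQ/dM)·(M/Q) = 0.00117065 × (41754.7/420.062) = 0.12.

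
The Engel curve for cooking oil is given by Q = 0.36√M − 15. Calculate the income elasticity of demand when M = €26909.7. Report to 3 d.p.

0.670

At M = 26909.7: Q = 44.055.
dQ/dM = 0.36/(2√M) = 0.00109728 at this income.
η = (dQ/dM)·(M/Q) = 0.00109728 × (26909.7/44.055) = 0.670.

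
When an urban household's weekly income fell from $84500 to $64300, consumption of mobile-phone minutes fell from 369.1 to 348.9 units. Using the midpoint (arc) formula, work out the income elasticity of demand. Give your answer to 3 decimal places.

ΔQ = 348.9 − 369.1 = -20.2; midpoint Q̄ = (369.1 + 348.9)/2 = 359.
ΔI = 64300 − 84500 = -20200; midpoint Ī = (84500 + 64300)/2 = 74400.
η = (ΔQ/Q̄) ÷ (ΔI/Ī) = (-20.2/359) ÷ (-20200/74400) = 0.207.

0.207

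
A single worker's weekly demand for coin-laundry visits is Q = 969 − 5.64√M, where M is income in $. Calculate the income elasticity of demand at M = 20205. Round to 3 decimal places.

-2.396

At M = 20205: Q = 167.306.
dQ/dM = -5.64/(2√M) = -0.019839 at this income.
η = (dQ/dM)·(M/Q) = -0.019839 × (20205/167.306) = -2.396.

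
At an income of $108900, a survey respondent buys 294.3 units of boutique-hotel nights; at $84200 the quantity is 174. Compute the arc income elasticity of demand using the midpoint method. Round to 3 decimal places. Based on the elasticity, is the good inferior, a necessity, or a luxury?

ΔQ = 174 − 294.3 = -120.3; midpoint Q̄ = (294.3 + 174)/2 = 234.15.
ΔI = 84200 − 108900 = -24700; midpoint Ī = (108900 + 84200)/2 = 96550.
η = (ΔQ/Q̄) ÷ (ΔI/Ī) = (-120.3/234.15) ÷ (-24700/96550) = 2.008.
η > 1 ⇒ luxury.

2.008 (luxury)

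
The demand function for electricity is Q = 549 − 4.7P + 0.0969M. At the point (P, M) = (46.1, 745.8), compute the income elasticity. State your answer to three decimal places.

At P = 46.1, M = 745.8: Q = 404.598.
Holding P constant, ∂Q/∂M = 0.0969.
η_M = (∂Q/∂M)·(M/Q) = 0.0969 × (745.8/404.598) = 0.179.

0.179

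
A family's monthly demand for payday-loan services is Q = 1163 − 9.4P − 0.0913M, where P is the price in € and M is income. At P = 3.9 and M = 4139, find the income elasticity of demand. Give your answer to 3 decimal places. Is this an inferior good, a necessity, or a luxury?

At P = 3.9, M = 4139: Q = 748.449.
Holding P constant, ∂Q/∂M = −0.0913.
η_M = (∂Q/∂M)·(M/Q) = -0.0913 × (4139/748.449) = -0.505.
Since η < 0, this is an inferior good.

-0.505 (inferior good)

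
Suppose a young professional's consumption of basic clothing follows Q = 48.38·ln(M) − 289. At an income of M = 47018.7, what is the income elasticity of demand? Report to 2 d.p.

0.21

At M = 47018.7: Q = 231.487.
dQ/dM = 48.38/M = 0.00102895 at this income.
η = (dQ/dM)·(M/Q) = 0.00102895 × (47018.7/231.487) = 0.21.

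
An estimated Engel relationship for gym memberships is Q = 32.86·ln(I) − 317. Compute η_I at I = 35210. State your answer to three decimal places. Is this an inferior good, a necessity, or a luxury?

1.216 (luxury)

At I = 35210: Q = 27.014.
dQ/dI = 32.86/I = 0.000933258 at this income.
η = (dQ/dI)·(I/Q) = 0.000933258 × (35210/27.014) = 1.216.
Since η > 1, the good is a luxury.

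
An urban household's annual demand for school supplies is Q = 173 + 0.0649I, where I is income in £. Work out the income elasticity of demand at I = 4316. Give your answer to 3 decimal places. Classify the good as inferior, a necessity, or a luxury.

0.618 (necessity)

At I = 4316: Q = 453.108.
dQ/dI = 0.0649.
η = (dQ/dI)·(I/Q) = 0.0649 × (4316/453.108) = 0.618.
Since 0 < η < 1, the good is a necessity.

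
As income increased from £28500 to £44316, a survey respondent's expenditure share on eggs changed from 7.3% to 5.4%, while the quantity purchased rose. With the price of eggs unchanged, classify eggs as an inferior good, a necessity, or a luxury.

Quantity rises but the budget share falls as income rises, so 0 < η < 1.

necessity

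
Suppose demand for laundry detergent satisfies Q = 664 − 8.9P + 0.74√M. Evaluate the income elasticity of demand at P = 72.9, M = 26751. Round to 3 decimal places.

0.444

At P = 72.9, M = 26751: Q = 136.222.
Holding P constant, ∂Q/∂M = 0.74/(2√M) = 0.0022622.
η_M = (∂Q/∂M)·(M/Q) = 0.0022622 × (26751/136.222) = 0.444.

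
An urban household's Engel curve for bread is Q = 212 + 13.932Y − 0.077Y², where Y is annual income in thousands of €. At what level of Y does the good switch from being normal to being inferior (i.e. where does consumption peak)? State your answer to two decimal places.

dQ/dY = 13.932 − 0.154Y.
The good is inferior where dQ/dY < 0. Setting dQ/dY = 0 gives Y = 13.932 / 0.154 = 90.47.

90.47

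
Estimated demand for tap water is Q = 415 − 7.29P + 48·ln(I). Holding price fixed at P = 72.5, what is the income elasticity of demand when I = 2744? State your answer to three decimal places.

At P = 72.5, I = 2744: Q = 266.499.
Holding P constant, ∂Q/∂I = 48/I = 0.0174927.
η_I = (∂Q/∂I)·(I/Q) = 0.0174927 × (2744/266.499) = 0.180.

0.180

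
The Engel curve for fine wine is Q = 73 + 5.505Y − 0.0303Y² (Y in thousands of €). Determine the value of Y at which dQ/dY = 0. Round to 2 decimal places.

dQ/dY = 5.505 − 0.0606Y.
The good is inferior where dQ/dY < 0. Setting dQ/dY = 0 gives Y = 5.505 / 0.0606 = 90.84.

90.84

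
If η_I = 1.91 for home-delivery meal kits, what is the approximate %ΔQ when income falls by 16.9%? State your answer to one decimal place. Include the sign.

%ΔQ ≈ η × %ΔI = 1.91 × (-16.9%) = -32.3%.

-32.3%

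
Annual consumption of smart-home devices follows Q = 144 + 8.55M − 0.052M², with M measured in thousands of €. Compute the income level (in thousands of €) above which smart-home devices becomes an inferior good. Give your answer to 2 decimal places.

82.21

dQ/dM = 8.55 − 0.104M.
The good is inferior where dQ/dM < 0. Setting dQ/dM = 0 gives M = 8.55 / 0.104 = 82.21.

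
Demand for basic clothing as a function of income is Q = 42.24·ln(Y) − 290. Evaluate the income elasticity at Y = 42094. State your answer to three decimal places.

At Y = 42094: Q = 159.757.
dQ/dY = 42.24/Y = 0.00100347 at this income.
η = (dQ/dY)·(Y/Q) = 0.00100347 × (42094/159.757) = 0.264.

0.264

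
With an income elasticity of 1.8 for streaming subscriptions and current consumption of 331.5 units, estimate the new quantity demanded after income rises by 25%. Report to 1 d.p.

480.7

%ΔQ ≈ η × %ΔI = 1.8 × 25% = 45%.
New Q ≈ 331.5 × (1 + 0.45) = 480.7.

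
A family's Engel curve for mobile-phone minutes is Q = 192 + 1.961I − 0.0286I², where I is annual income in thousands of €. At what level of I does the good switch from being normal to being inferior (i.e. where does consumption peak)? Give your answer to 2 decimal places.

dQ/dI = 1.961 − 0.0572I.
The good is inferior where dQ/dI < 0. Setting dQ/dI = 0 gives I = 1.961 / 0.0572 = 34.28.

34.28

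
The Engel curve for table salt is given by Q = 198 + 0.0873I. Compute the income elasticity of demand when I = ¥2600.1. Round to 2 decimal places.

0.53

At I = 2600.1: Q = 424.989.
dQ/dI = 0.0873.
η = (dQ/dI)·(I/Q) = 0.0873 × (2600.1/424.989) = 0.53.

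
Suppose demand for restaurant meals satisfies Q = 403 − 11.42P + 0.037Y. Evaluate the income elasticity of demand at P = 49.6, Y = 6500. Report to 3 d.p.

3.121

At P = 49.6, Y = 6500: Q = 77.068.
Holding P constant, ∂Q/∂Y = 0.037.
η_Y = (∂Q/∂Y)·(Y/Q) = 0.037 × (6500/77.068) = 3.121.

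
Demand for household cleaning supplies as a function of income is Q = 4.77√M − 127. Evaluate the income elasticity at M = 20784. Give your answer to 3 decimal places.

At M = 20784: Q = 560.675.
dQ/dM = 4.77/(2√M) = 0.0165434 at this income.
η = (dQ/dM)·(M/Q) = 0.0165434 × (20784/560.675) = 0.613.

0.613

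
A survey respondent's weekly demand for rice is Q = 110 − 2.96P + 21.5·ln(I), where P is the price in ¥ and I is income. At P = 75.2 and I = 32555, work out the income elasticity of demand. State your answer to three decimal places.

0.194

At P = 75.2, I = 32555: Q = 110.808.
Holding P constant, ∂Q/∂I = 21.5/I = 0.000660421.
η_I = (∂Q/∂I)·(I/Q) = 0.000660421 × (32555/110.808) = 0.194.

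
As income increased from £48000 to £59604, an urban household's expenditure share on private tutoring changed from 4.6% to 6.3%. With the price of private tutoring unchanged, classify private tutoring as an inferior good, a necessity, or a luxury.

The budget share rises as income rises, so η > 1.

luxury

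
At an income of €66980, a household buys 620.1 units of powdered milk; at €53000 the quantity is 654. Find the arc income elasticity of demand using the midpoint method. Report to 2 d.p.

-0.23

ΔQ = 654 − 620.1 = 33.9; midpoint Q̄ = (620.1 + 654)/2 = 637.05.
ΔI = 53000 − 66980 = -13980; midpoint Ī = (66980 + 53000)/2 = 59990.
η = (ΔQ/Q̄) ÷ (ΔI/Ī) = (33.9/637.05) ÷ (-13980/59990) = -0.23.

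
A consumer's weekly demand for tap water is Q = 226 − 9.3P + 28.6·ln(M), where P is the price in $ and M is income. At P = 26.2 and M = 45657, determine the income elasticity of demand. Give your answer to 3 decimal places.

0.099

At P = 26.2, M = 45657: Q = 289.187.
Holding P constant, ∂Q/∂M = 28.6/M = 0.00062641.
η_M = (∂Q/∂M)·(M/Q) = 0.00062641 × (45657/289.187) = 0.099.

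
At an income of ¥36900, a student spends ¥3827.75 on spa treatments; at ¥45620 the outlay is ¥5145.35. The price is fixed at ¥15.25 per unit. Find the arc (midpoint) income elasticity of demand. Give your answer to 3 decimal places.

1.390

With a constant price, Q₁ = 3827.75/15.25 = 251.000 and Q₂ = 5145.35/15.25 = 337.400 (equivalently, work directly with expenditure since P cancels).
Midpoint %ΔQ = (5145.35 − 3827.75)/4486.55 = 0.29368; midpoint %ΔI = (45620 − 36900)/41260 = 0.21134.
η = 0.29368 / 0.21134 = 1.390.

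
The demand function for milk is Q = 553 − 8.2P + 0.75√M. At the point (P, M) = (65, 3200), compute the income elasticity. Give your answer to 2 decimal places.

0.34

At P = 65, M = 3200: Q = 62.426.
Holding P constant, ∂Q/∂M = 0.75/(2√M) = 0.00662913.
η_M = (∂Q/∂M)·(M/Q) = 0.00662913 × (3200/62.426) = 0.34.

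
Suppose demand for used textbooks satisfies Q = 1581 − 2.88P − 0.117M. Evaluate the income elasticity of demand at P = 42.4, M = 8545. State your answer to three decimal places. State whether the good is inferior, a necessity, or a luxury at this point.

-2.178 (inferior good)

At P = 42.4, M = 8545: Q = 459.123.
Holding P constant, ∂Q/∂M = −0.117.
η_M = (∂Q/∂M)·(M/Q) = -0.117 × (8545/459.123) = -2.178.
Since η < 0, this is an inferior good.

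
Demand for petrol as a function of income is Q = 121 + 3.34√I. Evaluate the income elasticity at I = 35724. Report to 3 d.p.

0.420

At I = 35724: Q = 752.287.
dQ/dI = 3.34/(2√I) = 0.00883561 at this income.
η = (dQ/dI)·(I/Q) = 0.00883561 × (35724/752.287) = 0.420.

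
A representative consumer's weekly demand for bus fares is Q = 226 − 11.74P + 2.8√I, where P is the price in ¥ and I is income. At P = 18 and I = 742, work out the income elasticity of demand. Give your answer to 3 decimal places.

At P = 18, I = 742: Q = 90.951.
Holding P constant, ∂Q/∂I = 2.8/(2√I) = 0.0513956.
η_I = (∂Q/∂I)·(I/Q) = 0.0513956 × (742/90.951) = 0.419.

0.419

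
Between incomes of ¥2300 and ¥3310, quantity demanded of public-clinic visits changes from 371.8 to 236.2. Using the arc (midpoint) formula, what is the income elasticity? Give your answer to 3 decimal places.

ΔQ = 236.2 − 371.8 = -135.6; midpoint Q̄ = (371.8 + 236.2)/2 = 304.
ΔI = 3310 − 2300 = 1010; midpoint Ī = (2300 + 3310)/2 = 2805.
η = (ΔQ/Q̄) ÷ (ΔI/Ī) = (-135.6/304) ÷ (1010/2805) = -1.239.

-1.239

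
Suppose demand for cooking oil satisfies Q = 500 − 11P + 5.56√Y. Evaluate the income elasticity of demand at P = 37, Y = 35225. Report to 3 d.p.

At P = 37, Y = 35225: Q = 1136.519.
Holding P constant, ∂Q/∂Y = 5.56/(2√Y) = 0.0148122.
η_Y = (∂Q/∂Y)·(Y/Q) = 0.0148122 × (35225/1136.519) = 0.459.

0.459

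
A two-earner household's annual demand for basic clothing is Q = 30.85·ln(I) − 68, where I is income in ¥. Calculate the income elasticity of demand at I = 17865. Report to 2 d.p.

At I = 17865: Q = 234.040.
dQ/dI = 30.85/I = 0.00172684 at this income.
η = (dQ/dI)·(I/Q) = 0.00172684 × (17865/234.040) = 0.13.

0.13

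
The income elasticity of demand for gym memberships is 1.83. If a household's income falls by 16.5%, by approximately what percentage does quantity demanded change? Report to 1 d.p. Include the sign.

%ΔQ ≈ η × %ΔI = 1.83 × (-16.5%) = -30.2%.

-30.2%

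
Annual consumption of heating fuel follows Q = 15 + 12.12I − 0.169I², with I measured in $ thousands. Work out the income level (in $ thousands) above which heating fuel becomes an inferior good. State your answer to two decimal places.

dQ/dI = 12.12 − 0.338I.
The good is inferior where dQ/dI < 0. Setting dQ/dI = 0 gives I = 12.12 / 0.338 = 35.86.

35.86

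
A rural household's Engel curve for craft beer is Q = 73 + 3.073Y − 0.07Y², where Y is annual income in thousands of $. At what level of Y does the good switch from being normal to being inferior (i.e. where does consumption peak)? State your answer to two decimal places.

dQ/dY = 3.073 − 0.14Y.
The good is inferior where dQ/dY < 0. Setting dQ/dY = 0 gives Y = 3.073 / 0.14 = 21.95.

21.95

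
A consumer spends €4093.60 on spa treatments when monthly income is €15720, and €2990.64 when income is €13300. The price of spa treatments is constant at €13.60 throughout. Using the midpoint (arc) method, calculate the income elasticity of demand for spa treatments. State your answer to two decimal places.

With a constant price, Q₁ = 4093.60/13.60 = 301.000 and Q₂ = 2990.64/13.60 = 219.900 (equivalently, work directly with expenditure since P cancels).
Midpoint %ΔQ = (2990.64 − 4093.60)/3542.12 = -0.31138; midpoint %ΔI = (13300 − 15720)/14510 = -0.16678.
η = -0.31138 / -0.16678 = 1.87.

1.87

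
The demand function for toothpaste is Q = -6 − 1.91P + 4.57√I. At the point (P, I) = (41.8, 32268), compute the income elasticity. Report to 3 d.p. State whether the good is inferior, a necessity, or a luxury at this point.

At P = 41.8, I = 32268: Q = 735.085.
Holding P constant, ∂Q/∂I = 4.57/(2√I) = 0.0127204.
η_I = (∂Q/∂I)·(I/Q) = 0.0127204 × (32268/735.085) = 0.558.
Since 0 < η < 1, this is a necessity.

0.558 (necessity)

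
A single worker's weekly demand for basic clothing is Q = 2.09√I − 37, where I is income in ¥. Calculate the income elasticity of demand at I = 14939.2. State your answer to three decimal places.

0.585

At I = 14939.2: Q = 218.452.
dQ/dI = 2.09/(2√I) = 0.00854973 at this income.
η = (dQ/dI)·(I/Q) = 0.00854973 × (14939.2/218.452) = 0.585.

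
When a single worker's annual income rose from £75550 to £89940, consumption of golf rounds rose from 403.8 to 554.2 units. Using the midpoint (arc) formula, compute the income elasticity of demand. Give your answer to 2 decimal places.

ΔQ = 554.2 − 403.8 = 150.4; midpoint Q̄ = (403.8 + 554.2)/2 = 479.
ΔI = 89940 − 75550 = 14390; midpoint Ī = (75550 + 89940)/2 = 82745.
η = (ΔQ/Q̄) ÷ (ΔI/Ī) = (150.4/479) ÷ (14390/82745) = 1.81.

1.81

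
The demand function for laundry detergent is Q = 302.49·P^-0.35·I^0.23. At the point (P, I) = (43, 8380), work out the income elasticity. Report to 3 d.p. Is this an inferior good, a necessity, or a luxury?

For a multiplicative demand Q = A·P^α·I^β, the income elasticity is β everywhere.
Here β = 0.23, so η = 0.230.
Since 0 < η < 1, this is a necessity.

0.230 (necessity)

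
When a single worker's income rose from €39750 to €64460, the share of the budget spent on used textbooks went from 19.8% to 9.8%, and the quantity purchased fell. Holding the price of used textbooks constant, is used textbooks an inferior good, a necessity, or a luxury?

Quantity demanded falls as income rises, so η < 0.

inferior good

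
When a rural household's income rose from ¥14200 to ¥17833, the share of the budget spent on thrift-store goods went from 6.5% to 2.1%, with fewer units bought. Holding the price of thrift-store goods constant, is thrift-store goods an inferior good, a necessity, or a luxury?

Quantity demanded falls as income rises, so η < 0.

inferior good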